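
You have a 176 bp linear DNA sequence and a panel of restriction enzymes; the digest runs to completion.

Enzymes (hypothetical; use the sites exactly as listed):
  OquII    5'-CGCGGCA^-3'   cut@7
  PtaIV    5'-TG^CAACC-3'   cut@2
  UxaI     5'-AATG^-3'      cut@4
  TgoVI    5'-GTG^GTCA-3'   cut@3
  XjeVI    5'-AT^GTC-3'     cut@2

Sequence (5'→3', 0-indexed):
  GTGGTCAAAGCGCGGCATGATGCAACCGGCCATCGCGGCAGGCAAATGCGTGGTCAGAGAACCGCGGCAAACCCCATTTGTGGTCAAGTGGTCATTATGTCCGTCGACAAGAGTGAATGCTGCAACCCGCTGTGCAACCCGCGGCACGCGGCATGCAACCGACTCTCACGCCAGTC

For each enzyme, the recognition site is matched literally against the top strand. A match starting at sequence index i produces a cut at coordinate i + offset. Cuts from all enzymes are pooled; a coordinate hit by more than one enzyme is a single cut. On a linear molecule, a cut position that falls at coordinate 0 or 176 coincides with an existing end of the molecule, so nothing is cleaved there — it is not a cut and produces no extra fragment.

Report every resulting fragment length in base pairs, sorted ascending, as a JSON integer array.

Site scan:
  OquII CGCGGCA/7: at [10, 33, 62, 139, 146] ⇒ [17, 40, 69, 146, 153]
  PtaIV TGCAACC/2: at [20, 120, 132, 153] ⇒ [22, 122, 134, 155]
  UxaI AATG/4: at [44, 115] ⇒ [48, 119]
  TgoVI GTGGTCA/3: at [0, 49, 79, 87] ⇒ [3, 52, 82, 90]
  XjeVI ATGTC/2: at [96] ⇒ [98]

Pooled cuts: [3, 17, 22, 40, 48, 52, 69, 82, 90, 98, 119, 122, 134, 146, 153, 155]

Fragment lengths:
  [0,3): 3 bp
  [3,17): 14 bp
  [17,22): 5 bp
  [22,40): 18 bp
  [40,48): 8 bp
  [48,52): 4 bp
  [52,69): 17 bp
  [69,82): 13 bp
  [82,90): 8 bp
  [90,98): 8 bp
  [98,119): 21 bp
  [119,122): 3 bp
  [122,134): 12 bp
  [134,146): 12 bp
  [146,153): 7 bp
  [153,155): 2 bp
  [155,176): 21 bp

[2,3,3,4,5,7,8,8,8,12,12,13,14,17,18,21,21]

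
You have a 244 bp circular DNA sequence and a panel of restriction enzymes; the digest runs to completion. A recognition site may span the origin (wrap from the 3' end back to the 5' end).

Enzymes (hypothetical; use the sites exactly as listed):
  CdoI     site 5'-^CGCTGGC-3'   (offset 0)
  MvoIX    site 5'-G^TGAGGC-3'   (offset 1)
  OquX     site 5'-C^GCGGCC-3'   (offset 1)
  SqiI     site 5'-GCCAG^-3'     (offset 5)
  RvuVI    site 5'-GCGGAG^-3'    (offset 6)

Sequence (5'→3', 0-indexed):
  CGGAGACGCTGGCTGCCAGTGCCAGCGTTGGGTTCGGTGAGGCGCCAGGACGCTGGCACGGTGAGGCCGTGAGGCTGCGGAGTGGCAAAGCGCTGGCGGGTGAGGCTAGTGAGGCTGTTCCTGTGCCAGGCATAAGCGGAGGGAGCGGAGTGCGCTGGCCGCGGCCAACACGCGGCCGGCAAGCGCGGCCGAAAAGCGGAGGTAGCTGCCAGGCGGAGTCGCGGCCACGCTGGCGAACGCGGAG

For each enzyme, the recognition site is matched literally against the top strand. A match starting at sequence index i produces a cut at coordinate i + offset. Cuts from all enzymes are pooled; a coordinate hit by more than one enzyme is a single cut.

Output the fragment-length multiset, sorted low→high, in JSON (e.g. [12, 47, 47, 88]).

Per-enzyme occurrences:
  CdoI (CGCTGGC, off=0): starts [6, 50, 90, 152, 227] → cuts [6, 50, 90, 152, 227]
  MvoIX (GTGAGGC, off=1): starts [36, 60, 68, 99, 108] → cuts [37, 61, 69, 100, 109]
  OquX (CGCGGCC, off=1): starts [159, 170, 183, 219] → cuts [160, 171, 184, 220]
  SqiI (GCCAG, off=5): starts [14, 20, 43, 124, 207] → cuts [19, 25, 48, 129, 212]
  RvuVI (GCGGAG, off=6): starts [76, 135, 144, 195, 212, 238, 243] → cuts [0, 5, 82, 141, 150, 201, 218]

All cut coordinates (distinct, sorted): [0, 5, 6, 19, 25, 37, 48, 50, 61, 69, 82, 90, 100, 109, 129, 141, 150, 152, 160, 171, 184, 201, 212, 218, 220, 227]

Fragments:
  0→5: 5 bp
  5→6: 1 bp
  6→19: 13 bp
  19→25: 6 bp
  25→37: 12 bp
  37→48: 11 bp
  48→50: 2 bp
  50→61: 11 bp
  61→69: 8 bp
  69→82: 13 bp
  82→90: 8 bp
  90→100: 10 bp
  100→109: 9 bp
  109→129: 20 bp
  129→141: 12 bp
  141→150: 9 bp
  150→152: 2 bp
  152→160: 8 bp
  160→171: 11 bp
  171→184: 13 bp
  184→201: 17 bp
  201→212: 11 bp
  212→218: 6 bp
  218→220: 2 bp
  220→227: 7 bp
  227→0 (wrap): 244-227+0 = 17 bp

[1,2,2,2,5,6,6,7,8,8,8,9,9,10,11,11,11,11,12,12,13,13,13,17,17,20]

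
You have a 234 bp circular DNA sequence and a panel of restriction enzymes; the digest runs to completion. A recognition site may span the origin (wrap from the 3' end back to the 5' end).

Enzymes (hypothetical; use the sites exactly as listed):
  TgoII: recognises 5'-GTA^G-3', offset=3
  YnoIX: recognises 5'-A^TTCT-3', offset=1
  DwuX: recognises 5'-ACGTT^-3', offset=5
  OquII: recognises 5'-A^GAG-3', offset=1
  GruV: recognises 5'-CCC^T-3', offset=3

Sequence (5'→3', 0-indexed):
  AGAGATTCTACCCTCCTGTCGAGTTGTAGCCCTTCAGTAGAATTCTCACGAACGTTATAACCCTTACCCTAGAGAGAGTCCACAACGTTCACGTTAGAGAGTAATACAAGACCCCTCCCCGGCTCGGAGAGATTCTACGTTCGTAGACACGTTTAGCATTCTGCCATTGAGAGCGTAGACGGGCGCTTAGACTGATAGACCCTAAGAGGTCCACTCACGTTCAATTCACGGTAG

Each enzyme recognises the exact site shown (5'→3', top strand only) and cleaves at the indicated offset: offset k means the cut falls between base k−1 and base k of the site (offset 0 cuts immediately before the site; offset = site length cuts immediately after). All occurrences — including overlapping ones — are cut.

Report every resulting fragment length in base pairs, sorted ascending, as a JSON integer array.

Per-enzyme occurrences:
  TgoII GTAG/3: at [25, 36, 142, 174, 230] ⇒ [28, 39, 145, 177, 233]
  YnoIX ATTCT/1: at [4, 41, 131, 157] ⇒ [5, 42, 132, 158]
  DwuX ACGTT/5: at [51, 84, 90, 136, 148, 216] ⇒ [56, 89, 95, 141, 153, 221]
  OquII AGAG/1: at [0, 70, 72, 74, 95, 97, 127, 169, 204, 232] ⇒ [1, 71, 73, 75, 96, 98, 128, 170, 205, 233]
  GruV CCCT/3: at [10, 29, 60, 66, 112, 199] ⇒ [13, 32, 63, 69, 115, 202]

All cut coordinates (distinct, sorted): [1, 5, 13, 28, 32, 39, 42, 56, 63, 69, 71, 73, 75, 89, 95, 96, 98, 115, 128, 132, 141, 145, 153, 158, 170, 177, 202, 205, 221, 233]

Fragment lengths:
  1→5: 4 bp
  5→13: 8 bp
  13→28: 15 bp
  28→32: 4 bp
  32→39: 7 bp
  39→42: 3 bp
  42→56: 14 bp
  56→63: 7 bp
  63→69: 6 bp
  69→71: 2 bp
  71→73: 2 bp
  73→75: 2 bp
  75→89: 14 bp
  89→95: 6 bp
  95→96: 1 bp
  96→98: 2 bp
  98→115: 17 bp
  115→128: 13 bp
  128→132: 4 bp
  132→141: 9 bp
  141→145: 4 bp
  145→153: 8 bp
  153→158: 5 bp
  158→170: 12 bp
  170→177: 7 bp
  177→202: 25 bp
  202→205: 3 bp
  205→221: 16 bp
  221→233: 12 bp
  233→1 (wrap): 234-233+1 = 2 bp

[1,2,2,2,2,2,3,3,4,4,4,4,5,6,6,7,7,7,8,8,9,12,12,13,14,14,15,16,17,25]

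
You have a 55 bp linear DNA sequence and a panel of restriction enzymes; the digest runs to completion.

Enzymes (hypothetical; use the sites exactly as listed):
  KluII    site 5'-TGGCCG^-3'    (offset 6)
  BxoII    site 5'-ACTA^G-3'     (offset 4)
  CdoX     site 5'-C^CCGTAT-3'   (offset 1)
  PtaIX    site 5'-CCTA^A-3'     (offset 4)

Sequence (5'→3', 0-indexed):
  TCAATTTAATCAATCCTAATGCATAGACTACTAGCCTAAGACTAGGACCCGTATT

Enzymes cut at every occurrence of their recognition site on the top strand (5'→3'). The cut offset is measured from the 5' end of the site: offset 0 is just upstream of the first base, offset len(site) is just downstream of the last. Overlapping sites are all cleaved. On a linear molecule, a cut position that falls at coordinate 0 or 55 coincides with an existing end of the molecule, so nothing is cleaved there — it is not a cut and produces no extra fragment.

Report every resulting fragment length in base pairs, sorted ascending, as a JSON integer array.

[4,5,6,7,15,18]

Site scan:
  KluII (TGGCCG, off=6): no sites
  BxoII (ACTAG, off=4): starts [29, 40] → cuts [33, 44]
  CdoX (CCCGTAT, off=1): starts [47] → cuts [48]
  PtaIX (CCTAA, off=4): starts [14, 34] → cuts [18, 38]

Pooled cuts: [18, 33, 38, 44, 48]

Fragments:
  [0,18): 18 bp
  [18,33): 15 bp
  [33,38): 5 bp
  [38,44): 6 bp
  [44,48): 4 bp
  [48,55): 7 bp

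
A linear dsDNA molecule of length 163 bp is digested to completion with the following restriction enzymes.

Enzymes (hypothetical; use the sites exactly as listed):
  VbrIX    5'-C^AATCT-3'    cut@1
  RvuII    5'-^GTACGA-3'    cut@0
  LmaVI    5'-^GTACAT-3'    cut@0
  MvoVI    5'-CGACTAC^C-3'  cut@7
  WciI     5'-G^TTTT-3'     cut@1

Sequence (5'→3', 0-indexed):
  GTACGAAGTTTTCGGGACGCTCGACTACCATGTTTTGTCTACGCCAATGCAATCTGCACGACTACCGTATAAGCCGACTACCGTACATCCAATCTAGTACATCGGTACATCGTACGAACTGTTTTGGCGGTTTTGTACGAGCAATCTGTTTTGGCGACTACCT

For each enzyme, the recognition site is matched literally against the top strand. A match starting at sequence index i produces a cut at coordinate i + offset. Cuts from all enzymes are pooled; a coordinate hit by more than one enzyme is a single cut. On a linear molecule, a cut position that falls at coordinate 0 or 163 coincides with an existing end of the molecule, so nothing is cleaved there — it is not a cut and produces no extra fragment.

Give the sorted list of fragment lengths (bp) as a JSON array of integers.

[1,2,4,4,6,6,7,8,8,8,8,9,10,13,15,16,18,20]

Scan for sites:
  VbrIX (CAATCT, off=1): starts [49, 89, 141] → cuts [50, 90, 142]
  RvuII (GTACGA, off=0): starts [0, 111, 134] → cuts [111, 134] (position 0 is a terminus of the linear molecule — no cut)
  LmaVI (GTACAT, off=0): starts [82, 96, 104] → cuts [82, 96, 104]
  MvoVI (CGACTACC, off=7): starts [21, 58, 74, 154] → cuts [28, 65, 81, 161]
  WciI (GTTTT, off=1): starts [7, 31, 120, 129, 147] → cuts [8, 32, 121, 130, 148]

All cut coordinates (distinct, sorted): [8, 28, 32, 50, 65, 81, 82, 90, 96, 104, 111, 121, 130, 134, 142, 148, 161]

Fragments:
  [0,8): 8 bp
  [8,28): 20 bp
  [28,32): 4 bp
  [32,50): 18 bp
  [50,65): 15 bp
  [65,81): 16 bp
  [81,82): 1 bp
  [82,90): 8 bp
  [90,96): 6 bp
  [96,104): 8 bp
  [104,111): 7 bp
  [111,121): 10 bp
  [121,130): 9 bp
  [130,134): 4 bp
  [134,142): 8 bp
  [142,148): 6 bp
  [148,161): 13 bp
  [161,163): 2 bp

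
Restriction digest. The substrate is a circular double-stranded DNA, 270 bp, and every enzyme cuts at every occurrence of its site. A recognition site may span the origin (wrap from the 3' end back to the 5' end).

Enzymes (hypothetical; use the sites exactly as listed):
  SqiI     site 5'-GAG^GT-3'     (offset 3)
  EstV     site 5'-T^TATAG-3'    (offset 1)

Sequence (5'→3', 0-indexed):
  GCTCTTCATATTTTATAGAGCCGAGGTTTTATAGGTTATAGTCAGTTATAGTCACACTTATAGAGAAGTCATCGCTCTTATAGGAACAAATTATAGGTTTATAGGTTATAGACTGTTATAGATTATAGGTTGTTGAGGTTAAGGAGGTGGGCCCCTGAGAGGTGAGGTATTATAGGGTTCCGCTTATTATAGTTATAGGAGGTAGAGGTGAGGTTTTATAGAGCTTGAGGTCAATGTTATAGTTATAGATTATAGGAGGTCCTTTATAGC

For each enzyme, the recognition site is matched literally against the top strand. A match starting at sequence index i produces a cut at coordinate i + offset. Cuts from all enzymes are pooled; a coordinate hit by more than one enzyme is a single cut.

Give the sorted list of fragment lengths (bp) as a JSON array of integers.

[4,4,4,5,5,6,6,6,6,7,7,7,7,8,8,8,8,9,10,10,12,12,13,13,14,15,17,19,20]

Scan for sites:
  SqiI (GAGGT, off=3): starts [22, 134, 143, 158, 163, 198, 204, 209, 226, 255] → cuts [25, 137, 146, 161, 166, 201, 207, 212, 229, 258]
  EstV (TTATAG, off=1): starts [12, 28, 35, 45, 57, 77, 90, 98, 105, 115, 122, 169, 186, 192, 215, 236, 242, 249, 263] → cuts [13, 29, 36, 46, 58, 78, 91, 99, 106, 116, 123, 170, 187, 193, 216, 237, 243, 250, 264]

All cut coordinates (distinct, sorted): [13, 25, 29, 36, 46, 58, 78, 91, 99, 106, 116, 123, 137, 146, 161, 166, 170, 187, 193, 201, 207, 212, 216, 229, 237, 243, 250, 258, 264]

Fragments:
  13→25: 12 bp
  25→29: 4 bp
  29→36: 7 bp
  36→46: 10 bp
  46→58: 12 bp
  58→78: 20 bp
  78→91: 13 bp
  91→99: 8 bp
  99→106: 7 bp
  106→116: 10 bp
  116→123: 7 bp
  123→137: 14 bp
  137→146: 9 bp
  146→161: 15 bp
  161→166: 5 bp
  166→170: 4 bp
  170→187: 17 bp
  187→193: 6 bp
  193→201: 8 bp
  201→207: 6 bp
  207→212: 5 bp
  212→216: 4 bp
  216→229: 13 bp
  229→237: 8 bp
  237→243: 6 bp
  243→250: 7 bp
  250→258: 8 bp
  258→264: 6 bp
  264→13 (wrap): 270-264+13 = 19 bp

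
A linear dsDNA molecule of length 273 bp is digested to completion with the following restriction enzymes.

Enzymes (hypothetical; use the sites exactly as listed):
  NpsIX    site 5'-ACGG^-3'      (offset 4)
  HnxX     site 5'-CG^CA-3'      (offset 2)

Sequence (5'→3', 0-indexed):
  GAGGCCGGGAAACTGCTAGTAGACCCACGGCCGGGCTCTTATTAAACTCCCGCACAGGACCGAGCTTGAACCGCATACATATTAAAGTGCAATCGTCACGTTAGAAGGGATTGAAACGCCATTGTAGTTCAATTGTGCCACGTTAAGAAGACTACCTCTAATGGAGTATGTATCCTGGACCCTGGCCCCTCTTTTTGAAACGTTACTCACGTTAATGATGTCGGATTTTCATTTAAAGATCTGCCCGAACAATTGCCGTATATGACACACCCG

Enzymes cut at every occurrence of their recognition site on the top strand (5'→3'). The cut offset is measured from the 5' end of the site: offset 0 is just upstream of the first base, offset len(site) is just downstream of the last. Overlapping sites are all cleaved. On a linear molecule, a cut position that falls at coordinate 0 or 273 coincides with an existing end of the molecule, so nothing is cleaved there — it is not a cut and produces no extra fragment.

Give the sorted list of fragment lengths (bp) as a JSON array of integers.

[21,22,30,200]

Scan for sites:
  NpsIX ACGG/4: at [26] ⇒ [30]
  HnxX CGCA/2: at [50, 71] ⇒ [52, 73]

Pooled cuts: [30, 52, 73]

Fragment lengths:
  [0,30): 30 bp
  [30,52): 22 bp
  [52,73): 21 bp
  [73,273): 200 bp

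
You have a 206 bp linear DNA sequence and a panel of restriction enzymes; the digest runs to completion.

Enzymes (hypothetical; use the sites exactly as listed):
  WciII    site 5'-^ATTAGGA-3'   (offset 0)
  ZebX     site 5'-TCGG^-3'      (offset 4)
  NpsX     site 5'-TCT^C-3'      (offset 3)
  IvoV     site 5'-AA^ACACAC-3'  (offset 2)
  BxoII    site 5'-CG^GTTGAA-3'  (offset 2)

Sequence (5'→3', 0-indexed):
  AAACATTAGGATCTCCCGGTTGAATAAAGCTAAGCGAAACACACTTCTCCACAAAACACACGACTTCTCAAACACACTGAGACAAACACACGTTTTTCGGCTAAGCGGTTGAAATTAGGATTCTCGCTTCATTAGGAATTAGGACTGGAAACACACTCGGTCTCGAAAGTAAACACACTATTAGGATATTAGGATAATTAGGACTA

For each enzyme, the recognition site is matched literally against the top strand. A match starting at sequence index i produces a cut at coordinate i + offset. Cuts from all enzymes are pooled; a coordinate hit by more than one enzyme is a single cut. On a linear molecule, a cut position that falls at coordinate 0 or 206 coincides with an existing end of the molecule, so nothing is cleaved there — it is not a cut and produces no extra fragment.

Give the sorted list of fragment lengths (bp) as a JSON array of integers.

[3,3,4,4,6,6,7,7,7,7,8,9,9,10,10,10,10,11,13,13,14,15,20]

Site scan:
  WciII ATTAGGA/0: at [4, 113, 130, 137, 179, 187, 196] ⇒ [4, 113, 130, 137, 179, 187, 196]
  ZebX TCGG/4: at [96, 156] ⇒ [100, 160]
  NpsX TCTC/3: at [11, 45, 65, 121, 160] ⇒ [14, 48, 68, 124, 163]
  IvoV AAACACAC/2: at [36, 53, 69, 83, 148, 170] ⇒ [38, 55, 71, 85, 150, 172]
  BxoII CGGTTGAA/2: at [16, 105] ⇒ [18, 107]

All cut coordinates (distinct, sorted): [4, 14, 18, 38, 48, 55, 68, 71, 85, 100, 107, 113, 124, 130, 137, 150, 160, 163, 172, 179, 187, 196]

Fragments:
  [0,4): 4 bp
  [4,14): 10 bp
  [14,18): 4 bp
  [18,38): 20 bp
  [38,48): 10 bp
  [48,55): 7 bp
  [55,68): 13 bp
  [68,71): 3 bp
  [71,85): 14 bp
  [85,100): 15 bp
  [100,107): 7 bp
  [107,113): 6 bp
  [113,124): 11 bp
  [124,130): 6 bp
  [130,137): 7 bp
  [137,150): 13 bp
  [150,160): 10 bp
  [160,163): 3 bp
  [163,172): 9 bp
  [172,179): 7 bp
  [179,187): 8 bp
  [187,196): 9 bp
  [196,206): 10 bp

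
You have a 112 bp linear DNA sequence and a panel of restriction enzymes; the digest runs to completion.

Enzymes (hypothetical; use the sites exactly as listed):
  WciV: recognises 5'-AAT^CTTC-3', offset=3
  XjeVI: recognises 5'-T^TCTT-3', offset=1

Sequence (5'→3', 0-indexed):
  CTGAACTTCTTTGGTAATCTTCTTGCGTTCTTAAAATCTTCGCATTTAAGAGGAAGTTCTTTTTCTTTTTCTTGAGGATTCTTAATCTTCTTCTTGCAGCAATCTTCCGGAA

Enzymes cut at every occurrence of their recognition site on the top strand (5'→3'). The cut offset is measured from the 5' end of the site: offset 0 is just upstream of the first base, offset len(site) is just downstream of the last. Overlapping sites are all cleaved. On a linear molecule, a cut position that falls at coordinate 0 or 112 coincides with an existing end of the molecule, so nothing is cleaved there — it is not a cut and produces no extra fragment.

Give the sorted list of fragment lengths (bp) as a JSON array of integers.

Per-enzyme occurrences:
  WciV (AATCTTC, off=3): starts [15, 34, 83, 100] → cuts [18, 37, 86, 103]
  XjeVI (TTCTT, off=1): starts [6, 19, 27, 56, 62, 68, 78, 87, 90] → cuts [7, 20, 28, 57, 63, 69, 79, 88, 91]

All cut coordinates (distinct, sorted): [7, 18, 20, 28, 37, 57, 63, 69, 79, 86, 88, 91, 103]

Fragment lengths:
  [0,7): 7 bp
  [7,18): 11 bp
  [18,20): 2 bp
  [20,28): 8 bp
  [28,37): 9 bp
  [37,57): 20 bp
  [57,63): 6 bp
  [63,69): 6 bp
  [69,79): 10 bp
  [79,86): 7 bp
  [86,88): 2 bp
  [88,91): 3 bp
  [91,103): 12 bp
  [103,112): 9 bp

[2,2,3,6,6,7,7,8,9,9,10,11,12,20]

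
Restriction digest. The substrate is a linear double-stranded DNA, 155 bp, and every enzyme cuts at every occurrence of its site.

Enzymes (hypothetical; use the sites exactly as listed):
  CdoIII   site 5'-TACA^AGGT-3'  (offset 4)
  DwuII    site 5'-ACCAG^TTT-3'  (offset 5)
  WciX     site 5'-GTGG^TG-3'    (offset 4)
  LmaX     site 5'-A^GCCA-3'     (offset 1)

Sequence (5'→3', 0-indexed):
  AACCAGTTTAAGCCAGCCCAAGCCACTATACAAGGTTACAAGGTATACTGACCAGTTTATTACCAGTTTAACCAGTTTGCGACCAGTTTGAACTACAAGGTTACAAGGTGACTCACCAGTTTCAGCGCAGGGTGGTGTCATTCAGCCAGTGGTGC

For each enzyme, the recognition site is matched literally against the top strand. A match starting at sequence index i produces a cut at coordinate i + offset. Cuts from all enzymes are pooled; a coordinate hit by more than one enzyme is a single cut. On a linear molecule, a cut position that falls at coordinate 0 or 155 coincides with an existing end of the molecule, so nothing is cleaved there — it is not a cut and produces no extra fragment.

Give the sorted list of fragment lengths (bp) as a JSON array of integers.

Per-enzyme occurrences:
  CdoIII (TACAAGGT, off=4): starts [28, 36, 93, 101] → cuts [32, 40, 97, 105]
  DwuII (ACCAGTTT, off=5): starts [1, 50, 61, 70, 81, 114] → cuts [6, 55, 66, 75, 86, 119]
  WciX (GTGGTG, off=4): starts [131, 148] → cuts [135, 152]
  LmaX (AGCCA, off=1): starts [10, 20, 143] → cuts [11, 21, 144]

All cut coordinates (distinct, sorted): [6, 11, 21, 32, 40, 55, 66, 75, 86, 97, 105, 119, 135, 144, 152]

Fragment lengths:
  [0,6): 6 bp
  [6,11): 5 bp
  [11,21): 10 bp
  [21,32): 11 bp
  [32,40): 8 bp
  [40,55): 15 bp
  [55,66): 11 bp
  [66,75): 9 bp
  [75,86): 11 bp
  [86,97): 11 bp
  [97,105): 8 bp
  [105,119): 14 bp
  [119,135): 16 bp
  [135,144): 9 bp
  [144,152): 8 bp
  [152,155): 3 bp

[3,5,6,8,8,8,9,9,10,11,11,11,11,14,15,16]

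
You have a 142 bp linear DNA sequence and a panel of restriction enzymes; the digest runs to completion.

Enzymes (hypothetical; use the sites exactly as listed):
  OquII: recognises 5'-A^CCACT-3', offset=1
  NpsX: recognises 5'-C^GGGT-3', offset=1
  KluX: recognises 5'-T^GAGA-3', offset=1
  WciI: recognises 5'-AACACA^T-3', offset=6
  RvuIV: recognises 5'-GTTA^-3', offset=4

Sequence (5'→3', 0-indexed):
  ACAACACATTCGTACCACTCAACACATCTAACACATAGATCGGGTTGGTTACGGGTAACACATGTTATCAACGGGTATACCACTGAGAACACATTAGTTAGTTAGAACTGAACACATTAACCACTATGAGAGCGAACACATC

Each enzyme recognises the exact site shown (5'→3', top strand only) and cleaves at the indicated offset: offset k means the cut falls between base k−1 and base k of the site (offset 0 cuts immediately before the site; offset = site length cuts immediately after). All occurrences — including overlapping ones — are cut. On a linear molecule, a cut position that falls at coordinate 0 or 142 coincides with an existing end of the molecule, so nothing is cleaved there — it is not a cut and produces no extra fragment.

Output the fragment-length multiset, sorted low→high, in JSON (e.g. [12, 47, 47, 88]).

[1,2,4,4,5,5,5,6,6,7,7,7,8,9,9,10,10,12,12,13]

Per-enzyme occurrences:
  OquII (ACCACT, off=1): starts [13, 78, 119] → cuts [14, 79, 120]
  NpsX (CGGGT, off=1): starts [40, 51, 71] → cuts [41, 52, 72]
  KluX (TGAGA, off=1): starts [83, 126] → cuts [84, 127]
  WciI (AACACAT, off=6): starts [2, 20, 29, 56, 87, 110, 134] → cuts [8, 26, 35, 62, 93, 116, 140]
  RvuIV (GTTA, off=4): starts [47, 63, 96, 100] → cuts [51, 67, 100, 104]

Pooled cuts: [8, 14, 26, 35, 41, 51, 52, 62, 67, 72, 79, 84, 93, 100, 104, 116, 120, 127, 140]

Fragments:
  [0,8): 8 bp
  [8,14): 6 bp
  [14,26): 12 bp
  [26,35): 9 bp
  [35,41): 6 bp
  [41,51): 10 bp
  [51,52): 1 bp
  [52,62): 10 bp
  [62,67): 5 bp
  [67,72): 5 bp
  [72,79): 7 bp
  [79,84): 5 bp
  [84,93): 9 bp
  [93,100): 7 bp
  [100,104): 4 bp
  [104,116): 12 bp
  [116,120): 4 bp
  [120,127): 7 bp
  [127,140): 13 bp
  [140,142): 2 bp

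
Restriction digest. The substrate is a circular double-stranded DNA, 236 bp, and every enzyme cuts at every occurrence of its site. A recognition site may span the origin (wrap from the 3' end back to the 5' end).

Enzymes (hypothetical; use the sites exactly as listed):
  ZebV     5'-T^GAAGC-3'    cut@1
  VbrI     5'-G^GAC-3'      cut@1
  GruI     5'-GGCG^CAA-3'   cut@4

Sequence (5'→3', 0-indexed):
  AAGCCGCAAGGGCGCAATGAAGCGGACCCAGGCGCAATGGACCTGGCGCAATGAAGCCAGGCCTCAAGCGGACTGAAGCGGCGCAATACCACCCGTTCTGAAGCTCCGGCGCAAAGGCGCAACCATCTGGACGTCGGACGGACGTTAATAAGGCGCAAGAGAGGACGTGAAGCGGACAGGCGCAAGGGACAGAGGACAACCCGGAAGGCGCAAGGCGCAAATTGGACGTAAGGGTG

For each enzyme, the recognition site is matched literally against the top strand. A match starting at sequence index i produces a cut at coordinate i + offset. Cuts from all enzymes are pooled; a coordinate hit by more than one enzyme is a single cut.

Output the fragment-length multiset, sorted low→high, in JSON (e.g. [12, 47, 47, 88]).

Scan for sites:
  ZebV (TGAAGC, off=1): starts [17, 51, 73, 98, 167, 234] → cuts [18, 52, 74, 99, 168, 235]
  VbrI (GGAC, off=1): starts [23, 38, 69, 128, 135, 139, 162, 173, 186, 193, 223] → cuts [24, 39, 70, 129, 136, 140, 163, 174, 187, 194, 224]
  GruI (GGCGCAA, off=4): starts [10, 30, 44, 79, 107, 115, 151, 178, 206, 213] → cuts [14, 34, 48, 83, 111, 119, 155, 182, 210, 217]

All cut coordinates (distinct, sorted): [14, 18, 24, 34, 39, 48, 52, 70, 74, 83, 99, 111, 119, 129, 136, 140, 155, 163, 168, 174, 182, 187, 194, 210, 217, 224, 235]

Fragments:
  14→18: 4 bp
  18→24: 6 bp
  24→34: 10 bp
  34→39: 5 bp
  39→48: 9 bp
  48→52: 4 bp
  52→70: 18 bp
  70→74: 4 bp
  74→83: 9 bp
  83→99: 16 bp
  99→111: 12 bp
  111→119: 8 bp
  119→129: 10 bp
  129→136: 7 bp
  136→140: 4 bp
  140→155: 15 bp
  155→163: 8 bp
  163→168: 5 bp
  168→174: 6 bp
  174→182: 8 bp
  182→187: 5 bp
  187→194: 7 bp
  194→210: 16 bp
  210→217: 7 bp
  217→224: 7 bp
  224→235: 11 bp
  235→14 (wrap): 236-235+14 = 15 bp

[4,4,4,4,5,5,5,6,6,7,7,7,7,8,8,8,9,9,10,10,11,12,15,15,16,16,18]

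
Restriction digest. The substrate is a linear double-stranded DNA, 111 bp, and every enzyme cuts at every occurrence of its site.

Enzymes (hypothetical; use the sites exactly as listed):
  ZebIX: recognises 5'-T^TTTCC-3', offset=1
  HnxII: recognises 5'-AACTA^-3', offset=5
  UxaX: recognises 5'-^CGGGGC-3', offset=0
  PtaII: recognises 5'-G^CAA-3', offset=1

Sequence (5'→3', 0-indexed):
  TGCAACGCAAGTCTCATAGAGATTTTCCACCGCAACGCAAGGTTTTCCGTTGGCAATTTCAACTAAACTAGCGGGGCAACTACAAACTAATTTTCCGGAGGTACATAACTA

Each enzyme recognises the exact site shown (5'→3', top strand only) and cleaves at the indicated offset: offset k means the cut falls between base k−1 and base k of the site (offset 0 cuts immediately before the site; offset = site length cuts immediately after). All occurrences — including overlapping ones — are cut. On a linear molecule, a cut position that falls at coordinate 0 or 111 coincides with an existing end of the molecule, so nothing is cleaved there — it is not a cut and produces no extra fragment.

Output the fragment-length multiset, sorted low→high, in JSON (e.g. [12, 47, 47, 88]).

[1,2,2,5,5,5,5,6,6,7,9,10,12,16,20]

Site scan:
  ZebIX TTTTCC/1: at [22, 42, 90] ⇒ [23, 43, 91]
  HnxII AACTA/5: at [60, 65, 77, 84, 106] ⇒ [65, 70, 82, 89] (position 111 is a terminus of the linear molecule — no cut)
  UxaX CGGGGC/0: at [71] ⇒ [71]
  PtaII GCAA/1: at [1, 6, 31, 36, 52, 75] ⇒ [2, 7, 32, 37, 53, 76]

Pooled cuts: [2, 7, 23, 32, 37, 43, 53, 65, 70, 71, 76, 82, 89, 91]

Fragments:
  [0,2): 2 bp
  [2,7): 5 bp
  [7,23): 16 bp
  [23,32): 9 bp
  [32,37): 5 bp
  [37,43): 6 bp
  [43,53): 10 bp
  [53,65): 12 bp
  [65,70): 5 bp
  [70,71): 1 bp
  [71,76): 5 bp
  [76,82): 6 bp
  [82,89): 7 bp
  [89,91): 2 bp
  [91,111): 20 bp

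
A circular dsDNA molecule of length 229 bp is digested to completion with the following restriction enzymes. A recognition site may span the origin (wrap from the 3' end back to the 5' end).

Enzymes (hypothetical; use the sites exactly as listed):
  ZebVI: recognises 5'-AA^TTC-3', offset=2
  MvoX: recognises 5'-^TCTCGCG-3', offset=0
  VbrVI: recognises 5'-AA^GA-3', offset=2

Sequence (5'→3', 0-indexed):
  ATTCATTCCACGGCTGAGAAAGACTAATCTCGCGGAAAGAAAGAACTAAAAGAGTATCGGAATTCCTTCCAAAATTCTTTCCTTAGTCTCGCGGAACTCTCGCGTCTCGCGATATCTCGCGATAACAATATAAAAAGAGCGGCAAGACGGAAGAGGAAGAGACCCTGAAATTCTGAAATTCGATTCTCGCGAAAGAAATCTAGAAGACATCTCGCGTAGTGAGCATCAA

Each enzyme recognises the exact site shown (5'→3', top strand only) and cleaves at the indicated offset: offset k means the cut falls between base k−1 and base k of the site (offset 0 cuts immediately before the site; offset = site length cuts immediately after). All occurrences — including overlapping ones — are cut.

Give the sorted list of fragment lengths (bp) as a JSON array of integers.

Per-enzyme occurrences:
  ZebVI AATTC/2: at [60, 72, 168, 176, 228] ⇒ [1, 62, 74, 170, 178]
  MvoX TCTCGCG/0: at [27, 86, 97, 104, 114, 184, 209] ⇒ [27, 86, 97, 104, 114, 184, 209]
  VbrVI AAGA/2: at [19, 36, 40, 49, 134, 143, 150, 156, 192, 203] ⇒ [21, 38, 42, 51, 136, 145, 152, 158, 194, 205]

All cut coordinates (distinct, sorted): [1, 21, 27, 38, 42, 51, 62, 74, 86, 97, 104, 114, 136, 145, 152, 158, 170, 178, 184, 194, 205, 209]

Fragments:
  1→21: 20 bp
  21→27: 6 bp
  27→38: 11 bp
  38→42: 4 bp
  42→51: 9 bp
  51→62: 11 bp
  62→74: 12 bp
  74→86: 12 bp
  86→97: 11 bp
  97→104: 7 bp
  104→114: 10 bp
  114→136: 22 bp
  136→145: 9 bp
  145→152: 7 bp
  152→158: 6 bp
  158→170: 12 bp
  170→178: 8 bp
  178→184: 6 bp
  184→194: 10 bp
  194→205: 11 bp
  205→209: 4 bp
  209→1 (wrap): 229-209+1 = 21 bp

[4,4,6,6,6,7,7,8,9,9,10,10,11,11,11,11,12,12,12,20,21,22]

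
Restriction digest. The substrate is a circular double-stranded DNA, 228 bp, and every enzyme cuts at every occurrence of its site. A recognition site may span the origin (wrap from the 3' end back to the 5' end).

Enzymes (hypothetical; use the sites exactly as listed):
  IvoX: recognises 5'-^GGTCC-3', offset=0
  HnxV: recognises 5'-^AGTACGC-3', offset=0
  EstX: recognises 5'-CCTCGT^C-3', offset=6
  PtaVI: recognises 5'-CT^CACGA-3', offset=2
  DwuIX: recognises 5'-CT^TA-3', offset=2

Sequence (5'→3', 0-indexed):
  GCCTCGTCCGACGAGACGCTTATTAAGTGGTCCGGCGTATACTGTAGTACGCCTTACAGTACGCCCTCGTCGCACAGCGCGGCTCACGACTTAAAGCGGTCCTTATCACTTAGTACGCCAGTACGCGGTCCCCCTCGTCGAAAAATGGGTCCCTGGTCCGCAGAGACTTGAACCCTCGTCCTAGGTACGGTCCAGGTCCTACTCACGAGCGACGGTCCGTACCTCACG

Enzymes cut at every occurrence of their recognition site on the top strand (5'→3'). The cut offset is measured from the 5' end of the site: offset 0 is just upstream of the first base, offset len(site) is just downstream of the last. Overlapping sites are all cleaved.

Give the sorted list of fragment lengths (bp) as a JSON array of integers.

[1,3,6,6,6,7,7,7,7,8,8,9,9,9,9,10,12,13,13,14,17,22,25]

Per-enzyme occurrences:
  IvoX GGTCC/0: at [28, 97, 126, 147, 154, 188, 194, 213] ⇒ [28, 97, 126, 147, 154, 188, 194, 213]
  HnxV AGTACGC/0: at [45, 57, 111, 119] ⇒ [45, 57, 111, 119]
  EstX CCTCGTC/6: at [1, 64, 132, 173] ⇒ [7, 70, 138, 179]
  PtaVI CTCACGA/2: at [82, 201] ⇒ [84, 203]
  DwuIX CTTA/2: at [18, 52, 89, 101, 108] ⇒ [20, 54, 91, 103, 110]

Pooled cuts: [7, 20, 28, 45, 54, 57, 70, 84, 91, 97, 103, 110, 111, 119, 126, 138, 147, 154, 179, 188, 194, 203, 213]

Fragment lengths:
  7→20: 13 bp
  20→28: 8 bp
  28→45: 17 bp
  45→54: 9 bp
  54→57: 3 bp
  57→70: 13 bp
  70→84: 14 bp
  84→91: 7 bp
  91→97: 6 bp
  97→103: 6 bp
  103→110: 7 bp
  110→111: 1 bp
  111→119: 8 bp
  119→126: 7 bp
  126→138: 12 bp
  138→147: 9 bp
  147→154: 7 bp
  154→179: 25 bp
  179→188: 9 bp
  188→194: 6 bp
  194→203: 9 bp
  203→213: 10 bp
  213→7 (wrap): 228-213+7 = 22 bp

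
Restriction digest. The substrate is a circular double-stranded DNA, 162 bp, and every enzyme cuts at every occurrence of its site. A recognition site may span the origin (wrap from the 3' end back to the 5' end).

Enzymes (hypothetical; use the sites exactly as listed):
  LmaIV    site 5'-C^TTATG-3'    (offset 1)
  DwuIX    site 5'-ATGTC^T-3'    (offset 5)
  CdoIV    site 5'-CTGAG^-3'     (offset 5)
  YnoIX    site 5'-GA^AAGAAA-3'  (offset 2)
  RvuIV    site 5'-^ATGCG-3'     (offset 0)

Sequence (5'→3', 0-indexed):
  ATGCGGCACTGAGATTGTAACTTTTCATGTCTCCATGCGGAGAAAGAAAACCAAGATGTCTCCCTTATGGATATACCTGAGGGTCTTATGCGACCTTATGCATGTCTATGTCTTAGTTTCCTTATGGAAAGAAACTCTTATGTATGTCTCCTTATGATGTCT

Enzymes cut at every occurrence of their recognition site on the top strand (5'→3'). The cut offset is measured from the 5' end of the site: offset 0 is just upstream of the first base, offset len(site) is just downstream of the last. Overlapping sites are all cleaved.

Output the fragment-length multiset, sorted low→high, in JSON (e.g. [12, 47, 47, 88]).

[1,2,3,3,4,4,6,7,8,9,9,9,10,11,11,13,17,17,18]

Per-enzyme occurrences:
  LmaIV CTTATG/1: at [63, 84, 94, 120, 136, 150] ⇒ [64, 85, 95, 121, 137, 151]
  DwuIX ATGTCT/5: at [26, 55, 101, 107, 143, 156] ⇒ [31, 60, 106, 112, 148, 161]
  CdoIV CTGAG/5: at [8, 76] ⇒ [13, 81]
  YnoIX GAAAGAAA/2: at [41, 126] ⇒ [43, 128]
  RvuIV ATGCG/0: at [0, 34, 87] ⇒ [0, 34, 87]

All cut coordinates (distinct, sorted): [0, 13, 31, 34, 43, 60, 64, 81, 85, 87, 95, 106, 112, 121, 128, 137, 148, 151, 161]

Fragment lengths:
  0→13: 13 bp
  13→31: 18 bp
  31→34: 3 bp
  34→43: 9 bp
  43→60: 17 bp
  60→64: 4 bp
  64→81: 17 bp
  81→85: 4 bp
  85→87: 2 bp
  87→95: 8 bp
  95→106: 11 bp
  106→112: 6 bp
  112→121: 9 bp
  121→128: 7 bp
  128→137: 9 bp
  137→148: 11 bp
  148→151: 3 bp
  151→161: 10 bp
  161→0 (wrap): 162-161+0 = 1 bp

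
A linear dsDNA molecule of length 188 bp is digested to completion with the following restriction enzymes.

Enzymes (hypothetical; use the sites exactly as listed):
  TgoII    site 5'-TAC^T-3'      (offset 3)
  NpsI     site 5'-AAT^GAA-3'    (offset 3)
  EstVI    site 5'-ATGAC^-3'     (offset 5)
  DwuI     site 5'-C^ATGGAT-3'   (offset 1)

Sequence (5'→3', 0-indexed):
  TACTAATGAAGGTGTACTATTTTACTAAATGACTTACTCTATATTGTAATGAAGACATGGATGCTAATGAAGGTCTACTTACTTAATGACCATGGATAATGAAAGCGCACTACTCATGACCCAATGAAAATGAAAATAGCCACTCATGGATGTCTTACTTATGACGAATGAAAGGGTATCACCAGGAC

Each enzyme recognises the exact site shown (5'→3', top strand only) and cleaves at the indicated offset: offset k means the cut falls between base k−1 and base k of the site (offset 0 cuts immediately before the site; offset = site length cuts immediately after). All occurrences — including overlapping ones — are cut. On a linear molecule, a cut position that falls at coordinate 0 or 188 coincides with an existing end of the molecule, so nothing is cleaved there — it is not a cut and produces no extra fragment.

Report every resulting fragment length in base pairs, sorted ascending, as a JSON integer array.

[1,3,4,4,4,4,5,6,6,7,7,8,8,8,9,10,10,12,13,13,13,14,19]

Site scan:
  TgoII TACT/3: at [0, 14, 22, 34, 75, 79, 110, 155] ⇒ [3, 17, 25, 37, 78, 82, 113, 158]
  NpsI AATGAA/3: at [4, 47, 65, 97, 122, 128, 166] ⇒ [7, 50, 68, 100, 125, 131, 169]
  EstVI ATGAC/5: at [28, 85, 115, 160] ⇒ [33, 90, 120, 165]
  DwuI CATGGAT/1: at [55, 90, 144] ⇒ [56, 91, 145]

All cut coordinates (distinct, sorted): [3, 7, 17, 25, 33, 37, 50, 56, 68, 78, 82, 90, 91, 100, 113, 120, 125, 131, 145, 158, 165, 169]

Fragments:
  [0,3): 3 bp
  [3,7): 4 bp
  [7,17): 10 bp
  [17,25): 8 bp
  [25,33): 8 bp
  [33,37): 4 bp
  [37,50): 13 bp
  [50,56): 6 bp
  [56,68): 12 bp
  [68,78): 10 bp
  [78,82): 4 bp
  [82,90): 8 bp
  [90,91): 1 bp
  [91,100): 9 bp
  [100,113): 13 bp
  [113,120): 7 bp
  [120,125): 5 bp
  [125,131): 6 bp
  [131,145): 14 bp
  [145,158): 13 bp
  [158,165): 7 bp
  [165,169): 4 bp
  [169,188): 19 bp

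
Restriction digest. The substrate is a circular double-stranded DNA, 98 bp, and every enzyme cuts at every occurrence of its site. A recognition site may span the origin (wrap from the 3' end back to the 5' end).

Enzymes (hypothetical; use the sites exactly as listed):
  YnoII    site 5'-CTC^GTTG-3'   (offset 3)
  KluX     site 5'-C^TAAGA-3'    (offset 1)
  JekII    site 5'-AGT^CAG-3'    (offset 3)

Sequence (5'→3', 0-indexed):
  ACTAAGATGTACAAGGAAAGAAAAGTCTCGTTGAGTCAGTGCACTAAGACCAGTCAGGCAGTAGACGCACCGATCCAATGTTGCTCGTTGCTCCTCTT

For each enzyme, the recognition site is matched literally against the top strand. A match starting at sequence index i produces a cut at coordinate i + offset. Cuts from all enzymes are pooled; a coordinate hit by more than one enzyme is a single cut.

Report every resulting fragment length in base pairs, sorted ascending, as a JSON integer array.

[7,8,10,14,27,32]

Scan for sites:
  YnoII (CTCGTTG, off=3): starts [26, 83] → cuts [29, 86]
  KluX (CTAAGA, off=1): starts [1, 43] → cuts [2, 44]
  JekII (AGTCAG, off=3): starts [33, 51] → cuts [36, 54]

Pooled cuts: [2, 29, 36, 44, 54, 86]

Fragment lengths:
  2→29: 27 bp
  29→36: 7 bp
  36→44: 8 bp
  44→54: 10 bp
  54→86: 32 bp
  86→2 (wrap): 98-86+2 = 14 bp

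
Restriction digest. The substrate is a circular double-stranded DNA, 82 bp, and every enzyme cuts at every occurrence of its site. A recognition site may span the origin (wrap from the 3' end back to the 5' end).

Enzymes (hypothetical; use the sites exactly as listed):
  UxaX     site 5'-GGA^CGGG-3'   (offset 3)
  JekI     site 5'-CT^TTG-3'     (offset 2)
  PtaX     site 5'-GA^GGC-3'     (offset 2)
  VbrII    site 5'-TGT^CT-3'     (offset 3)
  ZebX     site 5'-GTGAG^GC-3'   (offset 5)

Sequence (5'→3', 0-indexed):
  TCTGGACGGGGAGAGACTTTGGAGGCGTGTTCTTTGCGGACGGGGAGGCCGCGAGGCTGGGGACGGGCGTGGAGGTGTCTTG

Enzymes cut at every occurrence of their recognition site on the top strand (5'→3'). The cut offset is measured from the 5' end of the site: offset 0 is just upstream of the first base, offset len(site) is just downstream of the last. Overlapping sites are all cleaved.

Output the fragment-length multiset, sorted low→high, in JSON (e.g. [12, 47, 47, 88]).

[5,5,5,6,7,8,9,10,12,15]

Site scan:
  UxaX (GGACGGG, off=3): starts [3, 37, 60] → cuts [6, 40, 63]
  JekI (CTTTG, off=2): starts [16, 31] → cuts [18, 33]
  PtaX (GAGGC, off=2): starts [21, 44, 52] → cuts [23, 46, 54]
  VbrII (TGTCT, off=3): starts [75, 80] → cuts [1, 78]
  ZebX (GTGAGGC, off=5): no sites

All cut coordinates (distinct, sorted): [1, 6, 18, 23, 33, 40, 46, 54, 63, 78]

Fragment lengths:
  1→6: 5 bp
  6→18: 12 bp
  18→23: 5 bp
  23→33: 10 bp
  33→40: 7 bp
  40→46: 6 bp
  46→54: 8 bp
  54→63: 9 bp
  63→78: 15 bp
  78→1 (wrap): 82-78+1 = 5 bp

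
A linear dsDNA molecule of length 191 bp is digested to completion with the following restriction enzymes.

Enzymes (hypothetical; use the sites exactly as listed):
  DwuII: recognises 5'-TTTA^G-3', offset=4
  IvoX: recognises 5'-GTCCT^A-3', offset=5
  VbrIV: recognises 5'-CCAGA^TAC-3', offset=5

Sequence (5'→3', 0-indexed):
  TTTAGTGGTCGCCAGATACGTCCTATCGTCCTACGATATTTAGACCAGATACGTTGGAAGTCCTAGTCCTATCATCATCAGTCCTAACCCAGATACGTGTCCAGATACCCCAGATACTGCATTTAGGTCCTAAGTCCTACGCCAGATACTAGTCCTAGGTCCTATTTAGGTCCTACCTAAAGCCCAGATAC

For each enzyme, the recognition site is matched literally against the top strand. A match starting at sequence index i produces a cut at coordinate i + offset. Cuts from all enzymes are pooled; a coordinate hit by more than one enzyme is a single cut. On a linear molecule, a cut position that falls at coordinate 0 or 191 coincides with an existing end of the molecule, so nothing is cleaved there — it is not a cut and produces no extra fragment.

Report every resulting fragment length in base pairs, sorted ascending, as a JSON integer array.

Site scan:
  DwuII TTTAG/4: at [0, 38, 121, 164] ⇒ [4, 42, 125, 168]
  IvoX GTCCTA/5: at [19, 27, 59, 65, 80, 126, 133, 151, 158, 169] ⇒ [24, 32, 64, 70, 85, 131, 138, 156, 163, 174]
  VbrIV CCAGATAC/5: at [11, 44, 88, 100, 109, 141, 183] ⇒ [16, 49, 93, 105, 114, 146, 188]

All cut coordinates (distinct, sorted): [4, 16, 24, 32, 42, 49, 64, 70, 85, 93, 105, 114, 125, 131, 138, 146, 156, 163, 168, 174, 188]

Fragments:
  [0,4): 4 bp
  [4,16): 12 bp
  [16,24): 8 bp
  [24,32): 8 bp
  [32,42): 10 bp
  [42,49): 7 bp
  [49,64): 15 bp
  [64,70): 6 bp
  [70,85): 15 bp
  [85,93): 8 bp
  [93,105): 12 bp
  [105,114): 9 bp
  [114,125): 11 bp
  [125,131): 6 bp
  [131,138): 7 bp
  [138,146): 8 bp
  [146,156): 10 bp
  [156,163): 7 bp
  [163,168): 5 bp
  [168,174): 6 bp
  [174,188): 14 bp
  [188,191): 3 bp

[3,4,5,6,6,6,7,7,7,8,8,8,8,9,10,10,11,12,12,14,15,15]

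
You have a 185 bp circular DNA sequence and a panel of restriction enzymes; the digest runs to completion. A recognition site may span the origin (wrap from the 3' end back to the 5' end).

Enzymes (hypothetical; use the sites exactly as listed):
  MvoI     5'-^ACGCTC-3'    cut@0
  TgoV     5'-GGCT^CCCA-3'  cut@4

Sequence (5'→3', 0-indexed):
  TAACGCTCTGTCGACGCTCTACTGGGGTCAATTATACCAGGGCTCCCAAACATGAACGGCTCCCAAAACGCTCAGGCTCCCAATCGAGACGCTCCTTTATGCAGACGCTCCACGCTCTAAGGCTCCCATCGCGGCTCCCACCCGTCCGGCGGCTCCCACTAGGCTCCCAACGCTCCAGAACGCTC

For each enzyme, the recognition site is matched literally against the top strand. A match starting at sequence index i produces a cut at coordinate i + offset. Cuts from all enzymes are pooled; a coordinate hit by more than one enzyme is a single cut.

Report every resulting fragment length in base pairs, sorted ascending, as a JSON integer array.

[4,6,7,8,10,10,11,11,11,12,13,16,17,18,31]

Scan for sites:
  MvoI (ACGCTC, off=0): starts [2, 13, 67, 88, 104, 111, 169, 179] → cuts [2, 13, 67, 88, 104, 111, 169, 179]
  TgoV (GGCTCCCA, off=4): starts [40, 57, 74, 120, 132, 150, 161] → cuts [44, 61, 78, 124, 136, 154, 165]

Pooled cuts: [2, 13, 44, 61, 67, 78, 88, 104, 111, 124, 136, 154, 165, 169, 179]

Fragment lengths:
  2→13: 11 bp
  13→44: 31 bp
  44→61: 17 bp
  61→67: 6 bp
  67→78: 11 bp
  78→88: 10 bp
  88→104: 16 bp
  104→111: 7 bp
  111→124: 13 bp
  124→136: 12 bp
  136→154: 18 bp
  154→165: 11 bp
  165→169: 4 bp
  169→179: 10 bp
  179→2 (wrap): 185-179+2 = 8 bp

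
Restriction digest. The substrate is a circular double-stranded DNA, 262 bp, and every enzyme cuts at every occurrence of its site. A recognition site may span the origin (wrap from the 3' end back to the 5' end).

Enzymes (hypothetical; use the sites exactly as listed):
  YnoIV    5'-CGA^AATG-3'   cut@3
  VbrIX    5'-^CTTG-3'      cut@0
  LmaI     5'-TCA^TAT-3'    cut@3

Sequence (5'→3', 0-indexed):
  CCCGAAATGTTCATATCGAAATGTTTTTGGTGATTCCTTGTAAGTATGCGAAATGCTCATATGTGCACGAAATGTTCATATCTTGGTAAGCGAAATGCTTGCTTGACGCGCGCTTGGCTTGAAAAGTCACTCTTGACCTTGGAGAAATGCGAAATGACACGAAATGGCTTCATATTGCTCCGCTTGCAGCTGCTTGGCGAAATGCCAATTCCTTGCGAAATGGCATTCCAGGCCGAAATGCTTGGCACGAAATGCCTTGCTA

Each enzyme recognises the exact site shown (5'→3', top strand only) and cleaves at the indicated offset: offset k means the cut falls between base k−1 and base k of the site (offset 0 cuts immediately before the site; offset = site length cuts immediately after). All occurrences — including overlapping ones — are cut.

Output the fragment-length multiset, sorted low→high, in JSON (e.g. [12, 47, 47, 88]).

[3,4,4,4,5,5,6,6,7,8,8,8,8,10,10,10,10,10,11,11,11,12,12,14,15,15,17,18]

Scan for sites:
  YnoIV (CGAAATG, off=3): starts [2, 16, 48, 67, 90, 149, 159, 197, 215, 233, 247] → cuts [5, 19, 51, 70, 93, 152, 162, 200, 218, 236, 250]
  VbrIX (CTTG, off=0): starts [36, 81, 97, 101, 112, 117, 131, 137, 182, 192, 211, 240, 255] → cuts [36, 81, 97, 101, 112, 117, 131, 137, 182, 192, 211, 240, 255]
  LmaI (TCATAT, off=3): starts [10, 56, 75, 169] → cuts [13, 59, 78, 172]

All cut coordinates (distinct, sorted): [5, 13, 19, 36, 51, 59, 70, 78, 81, 93, 97, 101, 112, 117, 131, 137, 152, 162, 172, 182, 192, 200, 211, 218, 236, 240, 250, 255]

Fragment lengths:
  5→13: 8 bp
  13→19: 6 bp
  19→36: 17 bp
  36→51: 15 bp
  51→59: 8 bp
  59→70: 11 bp
  70→78: 8 bp
  78→81: 3 bp
  81→93: 12 bp
  93→97: 4 bp
  97→101: 4 bp
  101→112: 11 bp
  112→117: 5 bp
  117→131: 14 bp
  131→137: 6 bp
  137→152: 15 bp
  152→162: 10 bp
  162→172: 10 bp
  172→182: 10 bp
  182→192: 10 bp
  192→200: 8 bp
  200→211: 11 bp
  211→218: 7 bp
  218→236: 18 bp
  236→240: 4 bp
  240→250: 10 bp
  250→255: 5 bp
  255→5 (wrap): 262-255+5 = 12 bp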